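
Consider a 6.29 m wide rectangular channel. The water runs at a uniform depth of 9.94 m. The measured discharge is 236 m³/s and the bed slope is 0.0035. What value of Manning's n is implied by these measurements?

n = 0.028

Flow area A = b·y = 6.29 × 9.94 = 62.52 m². Wetted perimeter P = b + 2y = 6.29 + 2×9.94 = 26.17 m.
Hydraulic radius R = A/P = 62.52/26.17 = 2.389 m.
Rearranging Manning's equation: n = (1/Q) A R^(2/3) S^(1/2) = (1/236) × 62.52 × 2.389^(2/3) × √0.0035 = 0.028.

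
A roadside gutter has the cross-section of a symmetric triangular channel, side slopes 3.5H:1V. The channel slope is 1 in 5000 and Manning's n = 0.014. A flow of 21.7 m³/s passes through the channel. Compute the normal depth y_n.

Manning's equation rearranged: A R^(2/3) = nQ / (1·√S) = 0.014 × 21.7 / (√0.0002) = 21.48.
Try y = 1.91 m: A R^(2/3) = 12.06 — short.
Try y = 2.76 m: A R^(2/3) = 32.19 — over.
Try y = 2.37 m: A R^(2/3) = 21.45 — close enough.

y_n = 2.37 m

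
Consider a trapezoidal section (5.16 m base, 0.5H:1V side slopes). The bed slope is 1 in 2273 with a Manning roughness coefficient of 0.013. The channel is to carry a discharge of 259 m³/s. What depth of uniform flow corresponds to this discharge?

y_n = 8.06 m

Manning's equation rearranged: A R^(2/3) = nQ / (1·√S) = 0.013 × 259 / (√0.0004399) = 160.5.
Try y = 5.69 m: A R^(2/3) = 84.95 — too small.
Try y = 8.79 m: A R^(2/3) = 189.3 — too large.
Try y = 8.06 m: A R^(2/3) = 160.7 — close enough.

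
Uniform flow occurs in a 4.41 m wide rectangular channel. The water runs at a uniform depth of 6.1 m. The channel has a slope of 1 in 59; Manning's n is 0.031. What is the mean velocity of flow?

V = 5.79 m/s

Flow area A = b·y = 4.41 × 6.1 = 26.9 m². Wetted perimeter P = b + 2y = 4.41 + 2×6.1 = 16.61 m.
Hydraulic radius R = A/P = 26.9/16.61 = 1.62 m.
From Manning's equation, V = (1/n) R^(2/3) S^(1/2) = (1/0.031) × 1.62^(2/3) × 0.01695^(1/2) = 5.79 m/s.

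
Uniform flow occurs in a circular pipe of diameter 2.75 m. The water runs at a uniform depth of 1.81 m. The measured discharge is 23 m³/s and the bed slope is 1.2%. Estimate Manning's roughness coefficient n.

For a circular section of diameter D = 2.75 m at depth y = 1.81 m, the central angle is θ = 2 arccos(1 − 2y/D) = 3.785 rad. Then A = (D²/8)(θ − sin θ) = 4.146 m² and P = Dθ/2 = 5.205 m.
Hydraulic radius R = A/P = 4.146/5.205 = 0.7965 m.
Rearranging Manning's equation: n = (1/Q) A R^(2/3) S^(1/2) = (1/23) × 4.146 × 0.7965^(2/3) × √0.012 = 0.017.

n = 0.017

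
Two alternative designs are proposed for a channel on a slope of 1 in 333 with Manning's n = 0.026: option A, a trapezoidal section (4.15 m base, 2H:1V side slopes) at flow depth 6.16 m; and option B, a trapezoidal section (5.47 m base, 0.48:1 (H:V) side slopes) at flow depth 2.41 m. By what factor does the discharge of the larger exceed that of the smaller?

10.6

Channel A: With bottom width b = 4.15 m and side slope z = 2: A = (b + zy)y = (4.15 + 2×6.16)×6.16 = 101.5 m²; P = b + 2y√(1+z²) = 4.15 + 2×6.16×2.236 = 31.7 m. Hydraulic radius R = A/P = 101.5/31.7 = 3.201 m. Q_A = (1/0.026)·101.5·3.201^(2/3)·√0.003003 = 464.4 m³/s.
Channel B: With bottom width b = 5.47 m and side slope z = 0.48: A = (b + zy)y = (5.47 + 0.48×2.41)×2.41 = 15.97 m²; P = b + 2y√(1+z²) = 5.47 + 2×2.41×1.109 = 10.82 m. Hydraulic radius R = A/P = 15.97/10.82 = 1.477 m. Q_B = (1/0.026)·15.97·1.477^(2/3)·√0.003003 = 43.65 m³/s.
The larger discharge is 464.4 m³/s and the smaller is 43.65 m³/s; the ratio is 10.6.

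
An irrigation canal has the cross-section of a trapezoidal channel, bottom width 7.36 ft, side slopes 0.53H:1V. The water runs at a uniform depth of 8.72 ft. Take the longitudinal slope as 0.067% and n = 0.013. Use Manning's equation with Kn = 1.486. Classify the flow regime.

subcritical

With bottom width b = 7.36 ft and side slope z = 0.53: A = (b + zy)y = (7.36 + 0.53×8.72)×8.72 = 104.5 ft²; P = b + 2y√(1+z²) = 7.36 + 2×8.72×1.132 = 27.1 ft.
Hydraulic radius R = A/P = 104.5/27.1 = 3.856 ft.
V = (1.486/n) R^(2/3) √S = (1.486/0.013) × 3.856^(2/3) × √0.00067 = 7.275 ft/s. Hydraulic depth D_h = A/T = 104.5/16.6 = 6.293 ft.
Froude number Fr = V/√(g·D_h) = 7.275/√(32.2×6.293) = 0.511, which is less than 1, so the flow is subcritical.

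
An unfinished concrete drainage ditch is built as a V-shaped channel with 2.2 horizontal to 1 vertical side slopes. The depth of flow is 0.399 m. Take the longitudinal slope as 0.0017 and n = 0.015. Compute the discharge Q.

Q = 0.309 m³/s

For a triangular section with side slope z = 2.2: A = zy² = 2.2×0.399² = 0.3502 m²; P = 2y√(1+z²) = 2×0.399×2.417 = 1.928 m.
Hydraulic radius R = A/P = 0.3502/1.928 = 0.1816 m.
Manning's equation: Q = (1/n) A R^(2/3) S^(1/2) = (1/0.015) × 0.3502 × 0.1816^(2/3) × 0.0017^(1/2) = 0.309 m³/s.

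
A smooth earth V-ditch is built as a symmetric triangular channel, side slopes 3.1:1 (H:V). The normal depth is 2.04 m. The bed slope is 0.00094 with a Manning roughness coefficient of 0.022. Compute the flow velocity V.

V = 1.37 m/s

For a triangular section with side slope z = 3.1: A = zy² = 3.1×2.04² = 12.9 m²; P = 2y√(1+z²) = 2×2.04×3.257 = 13.29 m.
Hydraulic radius R = A/P = 12.9/13.29 = 0.9707 m.
From Manning's equation, V = (1/n) R^(2/3) S^(1/2) = (1/0.022) × 0.9707^(2/3) × 0.00094^(1/2) = 1.37 m/s.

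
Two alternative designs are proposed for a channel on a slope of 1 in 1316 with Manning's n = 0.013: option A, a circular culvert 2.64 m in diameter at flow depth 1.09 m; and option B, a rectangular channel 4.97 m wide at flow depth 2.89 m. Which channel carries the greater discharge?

channel B

Channel A: For a circular section of diameter D = 2.64 m at depth y = 1.09 m, the central angle is θ = 2 arccos(1 − 2y/D) = 2.791 rad. Then A = (D²/8)(θ − sin θ) = 2.133 m² and P = Dθ/2 = 3.685 m. Hydraulic radius R = A/P = 2.133/3.685 = 0.5789 m. Q_A = (1/0.013)·2.133·0.5789^(2/3)·√0.0007599 = 3.141 m³/s.
Channel B: Flow area A = b·y = 4.97 × 2.89 = 14.36 m². Wetted perimeter P = b + 2y = 4.97 + 2×2.89 = 10.75 m. Hydraulic radius R = A/P = 14.36/10.75 = 1.336 m. Q_B = (1/0.013)·14.36·1.336^(2/3)·√0.0007599 = 36.95 m³/s.
Q_A = 3.141 m³/s vs Q_B = 36.95 m³/s, so channel B carries more.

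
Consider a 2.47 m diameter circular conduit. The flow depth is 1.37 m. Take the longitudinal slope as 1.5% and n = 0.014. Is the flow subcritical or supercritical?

For a circular section of diameter D = 2.47 m at depth y = 1.37 m, the central angle is θ = 2 arccos(1 − 2y/D) = 3.361 rad. Then A = (D²/8)(θ − sin θ) = 2.729 m² and P = Dθ/2 = 4.15 m.
Hydraulic radius R = A/P = 2.729/4.15 = 0.6574 m.
V = (1/n) R^(2/3) √S = (1/0.014) × 0.6574^(2/3) × √0.015 = 6.614 m/s. Hydraulic depth D_h = A/T = 2.729/2.455 = 1.111 m.
Froude number Fr = V/√(g·D_h) = 6.614/√(9.81×1.111) = 2, which is greater than 1, so the flow is supercritical.

supercritical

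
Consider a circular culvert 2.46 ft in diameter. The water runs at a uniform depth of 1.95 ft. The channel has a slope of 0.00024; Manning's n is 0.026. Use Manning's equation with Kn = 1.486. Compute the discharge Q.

Q = 2.95 ft³/s

For a circular section of diameter D = 2.46 ft at depth y = 1.95 ft, the central angle is θ = 2 arccos(1 − 2y/D) = 4.392 rad. Then A = (D²/8)(θ − sin θ) = 4.041 ft² and P = Dθ/2 = 5.402 ft.
Hydraulic radius R = A/P = 4.041/5.402 = 0.7479 ft.
Manning's equation: Q = (1.486/n) A R^(2/3) S^(1/2) = (1.486/0.026) × 4.041 × 0.7479^(2/3) × 0.00024^(1/2) = 2.95 ft³/s.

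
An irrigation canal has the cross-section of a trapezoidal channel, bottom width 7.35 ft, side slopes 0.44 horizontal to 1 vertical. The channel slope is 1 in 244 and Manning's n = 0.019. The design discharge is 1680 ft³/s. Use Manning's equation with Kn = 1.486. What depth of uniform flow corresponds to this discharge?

y_n = 10.7 ft

Manning's equation rearranged: A R^(2/3) = nQ / (1.486·√S) = 0.019 × 1680 / (1.486 × √0.004098) = 335.5.
At y = 7.98 ft: A R^(2/3) = 199.7 — short.
At y = 10.7 ft: A R^(2/3) = 335.8 — close enough.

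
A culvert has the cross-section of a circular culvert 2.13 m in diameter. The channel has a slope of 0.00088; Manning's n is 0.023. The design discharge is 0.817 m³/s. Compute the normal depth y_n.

y_n = 0.757 m

Manning's equation rearranged: A R^(2/3) = nQ / (1·√S) = 0.023 × 0.817 / (√0.00088) = 0.6334.
Trying y = 0.828 m: A R^(2/3) = 0.7486 — high.
Trying y = 0.659 m: A R^(2/3) = 0.4866 — low.
Trying y = 0.757 m: A R^(2/3) = 0.6335 — close enough.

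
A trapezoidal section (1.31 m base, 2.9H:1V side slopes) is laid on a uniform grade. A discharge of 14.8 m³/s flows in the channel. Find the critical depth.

At critical depth, Q² T / (g A³) = 1, i.e. A³/T = Q²/g = 14.8²/9.81 = 22.33.
Try y = 1.01 m: A³/T = 10.95 — too small.
Try y = 1.19 m: A³/T = 22.15 — ≈ 22.33.

y_c = 1.19 m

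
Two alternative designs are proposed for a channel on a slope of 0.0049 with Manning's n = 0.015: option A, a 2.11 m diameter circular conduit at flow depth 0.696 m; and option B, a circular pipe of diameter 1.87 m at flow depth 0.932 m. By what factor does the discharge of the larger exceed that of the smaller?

Channel A: For a circular section of diameter D = 2.11 m at depth y = 0.696 m, the central angle is θ = 2 arccos(1 − 2y/D) = 2.447 rad. Then A = (D²/8)(θ − sin θ) = 1.006 m² and P = Dθ/2 = 2.582 m. Hydraulic radius R = A/P = 1.006/2.582 = 0.3896 m. Q_A = (1/0.015)·1.006·0.3896^(2/3)·√0.0049 = 2.503 m³/s.
Channel B: For a circular section of diameter D = 1.87 m at depth y = 0.932 m, the central angle is θ = 2 arccos(1 − 2y/D) = 3.135 rad. Then A = (D²/8)(θ − sin θ) = 1.368 m² and P = Dθ/2 = 2.931 m. Hydraulic radius R = A/P = 1.368/2.931 = 0.4665 m. Q_B = (1/0.015)·1.368·0.4665^(2/3)·√0.0049 = 3.839 m³/s.
The larger discharge is 3.839 m³/s and the smaller is 2.503 m³/s; the ratio is 1.53.

1.53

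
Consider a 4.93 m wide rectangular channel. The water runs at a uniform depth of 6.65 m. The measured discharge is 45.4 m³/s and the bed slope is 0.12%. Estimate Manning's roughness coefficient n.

n = 0.037

Flow area A = b·y = 4.93 × 6.65 = 32.78 m². Wetted perimeter P = b + 2y = 4.93 + 2×6.65 = 18.23 m.
Hydraulic radius R = A/P = 32.78/18.23 = 1.798 m.
Rearranging Manning's equation: n = (1/Q) A R^(2/3) S^(1/2) = (1/45.4) × 32.78 × 1.798^(2/3) × √0.0012 = 0.037.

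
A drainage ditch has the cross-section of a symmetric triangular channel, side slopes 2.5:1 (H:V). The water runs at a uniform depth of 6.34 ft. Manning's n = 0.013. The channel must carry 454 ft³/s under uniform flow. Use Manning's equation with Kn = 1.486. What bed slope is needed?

S = 0.00037

For a triangular section with side slope z = 2.5: A = zy² = 2.5×6.34² = 100.5 ft²; P = 2y√(1+z²) = 2×6.34×2.693 = 34.14 ft.
Hydraulic radius R = A/P = 100.5/34.14 = 2.943 ft.
From Manning's equation, S = [nQ / (1.486 A R^(2/3))]² = [0.013 × 454 / (1.486 × 100.5 × 2.943^(2/3))]² = 0.00037.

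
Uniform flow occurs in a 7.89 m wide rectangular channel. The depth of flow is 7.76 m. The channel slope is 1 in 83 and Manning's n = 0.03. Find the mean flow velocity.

V = 6.95 m/s

Flow area A = b·y = 7.89 × 7.76 = 61.23 m². Wetted perimeter P = b + 2y = 7.89 + 2×7.76 = 23.41 m.
Hydraulic radius R = A/P = 61.23/23.41 = 2.615 m.
From Manning's equation, V = (1/n) R^(2/3) S^(1/2) = (1/0.03) × 2.615^(2/3) × 0.01205^(1/2) = 6.95 m/s.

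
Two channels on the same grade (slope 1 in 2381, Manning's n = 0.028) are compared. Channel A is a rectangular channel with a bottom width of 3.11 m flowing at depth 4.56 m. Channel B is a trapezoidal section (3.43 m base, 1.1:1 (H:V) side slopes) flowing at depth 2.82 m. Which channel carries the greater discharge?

channel B

Channel A: Flow area A = b·y = 3.11 × 4.56 = 14.18 m². Wetted perimeter P = b + 2y = 3.11 + 2×4.56 = 12.23 m. Hydraulic radius R = A/P = 14.18/12.23 = 1.16 m. Q_A = (1/0.028)·14.18·1.16^(2/3)·√0.00042 = 11.46 m³/s.
Channel B: With bottom width b = 3.43 m and side slope z = 1.1: A = (b + zy)y = (3.43 + 1.1×2.82)×2.82 = 18.42 m²; P = b + 2y√(1+z²) = 3.43 + 2×2.82×1.487 = 11.81 m. Hydraulic radius R = A/P = 18.42/11.81 = 1.559 m. Q_B = (1/0.028)·18.42·1.559^(2/3)·√0.00042 = 18.13 m³/s.
Q_A = 11.46 m³/s vs Q_B = 18.13 m³/s, so channel B carries more.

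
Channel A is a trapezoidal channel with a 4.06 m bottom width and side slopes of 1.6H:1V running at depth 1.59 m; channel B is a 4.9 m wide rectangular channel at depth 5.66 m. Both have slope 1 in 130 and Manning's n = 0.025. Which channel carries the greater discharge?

channel B

Channel A: With bottom width b = 4.06 m and side slope z = 1.6: A = (b + zy)y = (4.06 + 1.6×1.59)×1.59 = 10.5 m²; P = b + 2y√(1+z²) = 4.06 + 2×1.59×1.887 = 10.06 m. Hydraulic radius R = A/P = 10.5/10.06 = 1.044 m. Q_A = (1/0.025)·10.5·1.044^(2/3)·√0.007692 = 37.9 m³/s.
Channel B: Flow area A = b·y = 4.9 × 5.66 = 27.73 m². Wetted perimeter P = b + 2y = 4.9 + 2×5.66 = 16.22 m. Hydraulic radius R = A/P = 27.73/16.22 = 1.71 m. Q_B = (1/0.025)·27.73·1.71^(2/3)·√0.007692 = 139.1 m³/s.
Q_A = 37.9 m³/s vs Q_B = 139.1 m³/s, so channel B carries more.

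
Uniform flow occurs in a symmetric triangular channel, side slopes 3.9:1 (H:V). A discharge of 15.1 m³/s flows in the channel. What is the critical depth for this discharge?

At critical depth, Q² T / (g A³) = 1, i.e. A³/T = Q²/g = 15.1²/9.81 = 23.24.
Trying y = 1.45 m: A³/T = 48.75 — over.
Trying y = 1.07 m: A³/T = 10.67 — short.
Trying y = 1.25 m: A³/T = 23.21 — matches.

y_c = 1.25 m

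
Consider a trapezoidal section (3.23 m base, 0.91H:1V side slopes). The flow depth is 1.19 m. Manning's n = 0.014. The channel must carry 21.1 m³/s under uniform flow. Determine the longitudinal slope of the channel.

S = 0.00449

With bottom width b = 3.23 m and side slope z = 0.91: A = (b + zy)y = (3.23 + 0.91×1.19)×1.19 = 5.132 m²; P = b + 2y√(1+z²) = 3.23 + 2×1.19×1.352 = 6.448 m.
Hydraulic radius R = A/P = 5.132/6.448 = 0.796 m.
From Manning's equation, S = [nQ / (1 A R^(2/3))]² = [0.014 × 21.1 / (1 × 5.132 × 0.796^(2/3))]² = 0.00449.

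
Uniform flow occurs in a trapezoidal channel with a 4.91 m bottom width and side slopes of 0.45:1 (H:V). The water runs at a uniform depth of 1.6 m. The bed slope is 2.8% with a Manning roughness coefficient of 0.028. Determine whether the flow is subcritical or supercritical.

With bottom width b = 4.91 m and side slope z = 0.45: A = (b + zy)y = (4.91 + 0.45×1.6)×1.6 = 9.008 m²; P = b + 2y√(1+z²) = 4.91 + 2×1.6×1.097 = 8.419 m.
Hydraulic radius R = A/P = 9.008/8.419 = 1.07 m.
V = (1/n) R^(2/3) √S = (1/0.028) × 1.07^(2/3) × √0.028 = 6.252 m/s. Hydraulic depth D_h = A/T = 9.008/6.35 = 1.419 m.
Froude number Fr = V/√(g·D_h) = 6.252/√(9.81×1.419) = 1.68, which is greater than 1, so the flow is supercritical.

supercritical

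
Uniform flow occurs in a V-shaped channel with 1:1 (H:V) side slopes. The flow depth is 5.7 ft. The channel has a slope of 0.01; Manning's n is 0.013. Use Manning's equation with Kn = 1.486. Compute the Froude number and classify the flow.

supercritical

For a triangular section with side slope z = 1: A = zy² = 1×5.7² = 32.49 ft²; P = 2y√(1+z²) = 2×5.7×1.414 = 16.12 ft.
Hydraulic radius R = A/P = 32.49/16.12 = 2.015 ft.
V = (1.486/n) R^(2/3) √S = (1.486/0.013) × 2.015^(2/3) × √0.01 = 18.24 ft/s. Hydraulic depth D_h = A/T = 32.49/11.4 = 2.85 ft.
Froude number Fr = V/√(g·D_h) = 18.24/√(32.2×2.85) = 1.9, which is greater than 1, so the flow is supercritical.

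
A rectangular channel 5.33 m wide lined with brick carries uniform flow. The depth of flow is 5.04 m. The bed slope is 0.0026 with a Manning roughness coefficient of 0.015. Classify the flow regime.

Flow area A = b·y = 5.33 × 5.04 = 26.86 m². Wetted perimeter P = b + 2y = 5.33 + 2×5.04 = 15.41 m.
Hydraulic radius R = A/P = 26.86/15.41 = 1.743 m.
V = (1/n) R^(2/3) √S = (1/0.015) × 1.743^(2/3) × √0.0026 = 4.924 m/s. Hydraulic depth D_h = A/T = 26.86/5.33 = 5.04 m.
Froude number Fr = V/√(g·D_h) = 4.924/√(9.81×5.04) = 0.7, which is less than 1, so the flow is subcritical.

subcritical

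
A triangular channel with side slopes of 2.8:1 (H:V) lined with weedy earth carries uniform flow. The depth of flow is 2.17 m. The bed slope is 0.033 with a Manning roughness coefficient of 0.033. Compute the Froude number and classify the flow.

supercritical

For a triangular section with side slope z = 2.8: A = zy² = 2.8×2.17² = 13.18 m²; P = 2y√(1+z²) = 2×2.17×2.973 = 12.9 m.
Hydraulic radius R = A/P = 13.18/12.9 = 1.022 m.
V = (1/n) R^(2/3) √S = (1/0.033) × 1.022^(2/3) × √0.033 = 5.584 m/s. Hydraulic depth D_h = A/T = 13.18/12.15 = 1.085 m.
Froude number Fr = V/√(g·D_h) = 5.584/√(9.81×1.085) = 1.71, which is greater than 1, so the flow is supercritical.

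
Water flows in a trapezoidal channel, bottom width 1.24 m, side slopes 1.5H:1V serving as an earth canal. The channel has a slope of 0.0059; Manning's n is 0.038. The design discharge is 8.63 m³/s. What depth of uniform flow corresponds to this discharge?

y_n = 1.47 m

Manning's equation rearranged: A R^(2/3) = nQ / (1·√S) = 0.038 × 8.63 / (√0.0059) = 4.269.
Trying y = 1.16 m: A R^(2/3) = 2.561 — short.
Trying y = 1.75 m: A R^(2/3) = 6.286 — over.
Trying y = 1.47 m: A R^(2/3) = 4.27 — matches.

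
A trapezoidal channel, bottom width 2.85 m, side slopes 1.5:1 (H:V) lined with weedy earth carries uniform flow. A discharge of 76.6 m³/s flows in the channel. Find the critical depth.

y_c = 2.71 m

At critical depth, Q² T / (g A³) = 1, i.e. A³/T = Q²/g = 76.6²/9.81 = 598.1.
Try y = 3.41 m: A³/T = 1532 — high.
Try y = 2.27 m: A³/T = 296.3 — low.
Try y = 2.71 m: A³/T = 599.4 — matches.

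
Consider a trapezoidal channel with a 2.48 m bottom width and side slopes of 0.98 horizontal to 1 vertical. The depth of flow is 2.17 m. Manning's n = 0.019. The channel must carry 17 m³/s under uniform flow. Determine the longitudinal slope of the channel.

With bottom width b = 2.48 m and side slope z = 0.98: A = (b + zy)y = (2.48 + 0.98×2.17)×2.17 = 9.996 m²; P = b + 2y√(1+z²) = 2.48 + 2×2.17×1.4 = 8.557 m.
Hydraulic radius R = A/P = 9.996/8.557 = 1.168 m.
From Manning's equation, S = [nQ / (1 A R^(2/3))]² = [0.019 × 17 / (1 × 9.996 × 1.168^(2/3))]² = 0.000849.

S = 0.000849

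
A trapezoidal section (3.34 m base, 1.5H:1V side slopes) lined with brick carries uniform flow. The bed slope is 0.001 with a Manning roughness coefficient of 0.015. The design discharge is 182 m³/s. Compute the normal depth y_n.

Manning's equation rearranged: A R^(2/3) = nQ / (1·√S) = 0.015 × 182 / (√0.001) = 86.33.
Trying y = 3.98 m: A R^(2/3) = 60.66 — short.
Trying y = 5.65 m: A R^(2/3) = 133.1 — over.
Trying y = 4.67 m: A R^(2/3) = 86.46 — ≈ 86.33.

y_n = 4.67 m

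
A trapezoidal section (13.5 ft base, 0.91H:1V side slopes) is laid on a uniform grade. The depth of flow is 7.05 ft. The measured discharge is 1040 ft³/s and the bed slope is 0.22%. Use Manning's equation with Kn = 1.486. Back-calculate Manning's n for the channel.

n = 0.0249

With bottom width b = 13.5 ft and side slope z = 0.91: A = (b + zy)y = (13.5 + 0.91×7.05)×7.05 = 140.4 ft²; P = b + 2y√(1+z²) = 13.5 + 2×7.05×1.352 = 32.56 ft.
Hydraulic radius R = A/P = 140.4/32.56 = 4.312 ft.
Rearranging Manning's equation: n = (1.486/Q) A R^(2/3) S^(1/2) = (1.486/1040) × 140.4 × 4.312^(2/3) × √0.0022 = 0.0249.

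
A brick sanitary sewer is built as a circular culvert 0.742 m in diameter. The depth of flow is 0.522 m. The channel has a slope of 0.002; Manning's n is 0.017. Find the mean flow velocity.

For a circular section of diameter D = 0.742 m at depth y = 0.522 m, the central angle is θ = 2 arccos(1 − 2y/D) = 3.98 rad. Then A = (D²/8)(θ − sin θ) = 0.3251 m² and P = Dθ/2 = 1.477 m.
Hydraulic radius R = A/P = 0.3251/1.477 = 0.2202 m.
From Manning's equation, V = (1/n) R^(2/3) S^(1/2) = (1/0.017) × 0.2202^(2/3) × 0.002^(1/2) = 0.959 m/s.

V = 0.959 m/s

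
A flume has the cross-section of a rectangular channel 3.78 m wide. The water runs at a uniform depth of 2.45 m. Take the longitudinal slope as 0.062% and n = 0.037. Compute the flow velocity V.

Flow area A = b·y = 3.78 × 2.45 = 9.261 m². Wetted perimeter P = b + 2y = 3.78 + 2×2.45 = 8.68 m.
Hydraulic radius R = A/P = 9.261/8.68 = 1.067 m.
From Manning's equation, V = (1/n) R^(2/3) S^(1/2) = (1/0.037) × 1.067^(2/3) × 0.00062^(1/2) = 0.703 m/s.

V = 0.703 m/s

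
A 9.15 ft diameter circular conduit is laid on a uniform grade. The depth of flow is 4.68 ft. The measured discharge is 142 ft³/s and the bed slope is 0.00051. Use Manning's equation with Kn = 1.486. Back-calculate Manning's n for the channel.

n = 0.014

For a circular section of diameter D = 9.15 ft at depth y = 4.68 ft, the central angle is θ = 2 arccos(1 − 2y/D) = 3.187 rad. Then A = (D²/8)(θ − sin θ) = 33.84 ft² and P = Dθ/2 = 14.58 ft.
Hydraulic radius R = A/P = 33.84/14.58 = 2.32 ft.
Rearranging Manning's equation: n = (1.486/Q) A R^(2/3) S^(1/2) = (1.486/142) × 33.84 × 2.32^(2/3) × √0.00051 = 0.014.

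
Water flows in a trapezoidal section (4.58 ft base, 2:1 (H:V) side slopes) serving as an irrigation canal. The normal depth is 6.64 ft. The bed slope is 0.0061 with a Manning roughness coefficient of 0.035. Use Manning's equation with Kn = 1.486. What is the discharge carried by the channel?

With bottom width b = 4.58 ft and side slope z = 2: A = (b + zy)y = (4.58 + 2×6.64)×6.64 = 118.6 ft²; P = b + 2y√(1+z²) = 4.58 + 2×6.64×2.236 = 34.27 ft.
Hydraulic radius R = A/P = 118.6/34.27 = 3.46 ft.
Manning's equation: Q = (1.486/n) A R^(2/3) S^(1/2) = (1.486/0.035) × 118.6 × 3.46^(2/3) × 0.0061^(1/2) = 900 ft³/s.

Q = 900 ft³/s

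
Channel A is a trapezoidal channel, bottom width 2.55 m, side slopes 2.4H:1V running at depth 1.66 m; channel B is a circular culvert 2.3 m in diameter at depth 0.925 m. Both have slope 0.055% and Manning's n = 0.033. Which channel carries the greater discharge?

Channel A: With bottom width b = 2.55 m and side slope z = 2.4: A = (b + zy)y = (2.55 + 2.4×1.66)×1.66 = 10.85 m²; P = b + 2y√(1+z²) = 2.55 + 2×1.66×2.6 = 11.18 m. Hydraulic radius R = A/P = 10.85/11.18 = 0.97 m. Q_A = (1/0.033)·10.85·0.97^(2/3)·√0.00055 = 7.553 m³/s.
Channel B: For a circular section of diameter D = 2.3 m at depth y = 0.925 m, the central angle is θ = 2 arccos(1 − 2y/D) = 2.748 rad. Then A = (D²/8)(θ − sin θ) = 1.563 m² and P = Dθ/2 = 3.16 m. Hydraulic radius R = A/P = 1.563/3.16 = 0.4947 m. Q_B = (1/0.033)·1.563·0.4947^(2/3)·√0.00055 = 0.6949 m³/s.
Q_A = 7.553 m³/s vs Q_B = 0.6949 m³/s, so channel A carries more.

channel A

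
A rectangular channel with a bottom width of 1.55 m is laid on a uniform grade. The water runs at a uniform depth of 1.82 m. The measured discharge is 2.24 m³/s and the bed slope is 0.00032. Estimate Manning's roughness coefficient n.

Flow area A = b·y = 1.55 × 1.82 = 2.821 m². Wetted perimeter P = b + 2y = 1.55 + 2×1.82 = 5.19 m.
Hydraulic radius R = A/P = 2.821/5.19 = 0.5435 m.
Rearranging Manning's equation: n = (1/Q) A R^(2/3) S^(1/2) = (1/2.24) × 2.821 × 0.5435^(2/3) × √0.00032 = 0.015.

n = 0.015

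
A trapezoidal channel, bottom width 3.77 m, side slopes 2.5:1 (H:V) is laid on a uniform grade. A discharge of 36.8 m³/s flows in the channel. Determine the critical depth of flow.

y_c = 1.53 m

At critical depth, Q² T / (g A³) = 1, i.e. A³/T = Q²/g = 36.8²/9.81 = 138.
At y = 1.84 m: A³/T = 281.6 — over.
At y = 1.07 m: A³/T = 35.96 — short.
At y = 1.53 m: A³/T = 137.4 — close enough.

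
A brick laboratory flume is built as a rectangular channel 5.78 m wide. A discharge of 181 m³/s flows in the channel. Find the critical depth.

y_c = 4.64 m

For a rectangular channel, critical depth y_c = (q²/g)^(1/3) where q = Q/b = 181/5.78 = 31.31 m²/s.
So y_c = (31.31²/9.81)^(1/3) = 4.64 m.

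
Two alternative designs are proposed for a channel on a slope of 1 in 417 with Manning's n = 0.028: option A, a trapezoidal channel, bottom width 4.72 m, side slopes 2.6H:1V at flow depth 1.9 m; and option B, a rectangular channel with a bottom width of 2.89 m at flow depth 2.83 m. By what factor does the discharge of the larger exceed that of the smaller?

Channel A: With bottom width b = 4.72 m and side slope z = 2.6: A = (b + zy)y = (4.72 + 2.6×1.9)×1.9 = 18.35 m²; P = b + 2y√(1+z²) = 4.72 + 2×1.9×2.786 = 15.31 m. Hydraulic radius R = A/P = 18.35/15.31 = 1.199 m. Q_A = (1/0.028)·18.35·1.199^(2/3)·√0.002398 = 36.23 m³/s.
Channel B: Flow area A = b·y = 2.89 × 2.83 = 8.179 m². Wetted perimeter P = b + 2y = 2.89 + 2×2.83 = 8.55 m. Hydraulic radius R = A/P = 8.179/8.55 = 0.9566 m. Q_B = (1/0.028)·8.179·0.9566^(2/3)·√0.002398 = 13.89 m³/s.
The larger discharge is 36.23 m³/s and the smaller is 13.89 m³/s; the ratio is 2.61.

2.61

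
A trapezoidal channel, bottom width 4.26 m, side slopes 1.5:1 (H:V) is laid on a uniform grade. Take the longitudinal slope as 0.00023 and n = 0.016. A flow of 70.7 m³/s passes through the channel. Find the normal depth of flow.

y_n = 4.14 m

Manning's equation rearranged: A R^(2/3) = nQ / (1·√S) = 0.016 × 70.7 / (√0.00023) = 74.59.
Trying y = 3.36 m: A R^(2/3) = 48.08 — low.
Trying y = 4.89 m: A R^(2/3) = 106.9 — high.
Trying y = 4.14 m: A R^(2/3) = 74.63 — close enough.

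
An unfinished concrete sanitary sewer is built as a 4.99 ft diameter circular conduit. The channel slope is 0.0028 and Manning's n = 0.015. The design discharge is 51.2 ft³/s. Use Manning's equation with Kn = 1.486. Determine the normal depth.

y_n = 2.29 ft

Manning's equation rearranged: A R^(2/3) = nQ / (1.486·√S) = 0.015 × 51.2 / (1.486 × √0.0028) = 9.767.
At y = 2.69 ft: A R^(2/3) = 12.85 — over.
At y = 2.29 ft: A R^(2/3) = 9.772 — ≈ 9.767.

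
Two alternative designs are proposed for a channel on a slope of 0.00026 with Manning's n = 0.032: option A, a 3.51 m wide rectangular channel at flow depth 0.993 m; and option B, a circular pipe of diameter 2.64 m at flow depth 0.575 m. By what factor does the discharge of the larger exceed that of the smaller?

Channel A: Flow area A = b·y = 3.51 × 0.993 = 3.485 m². Wetted perimeter P = b + 2y = 3.51 + 2×0.993 = 5.496 m. Hydraulic radius R = A/P = 3.485/5.496 = 0.6342 m. Q_A = (1/0.032)·3.485·0.6342^(2/3)·√0.00026 = 1.296 m³/s.
Channel B: For a circular section of diameter D = 2.64 m at depth y = 0.575 m, the central angle is θ = 2 arccos(1 − 2y/D) = 1.942 rad. Then A = (D²/8)(θ − sin θ) = 0.8802 m² and P = Dθ/2 = 2.564 m. Hydraulic radius R = A/P = 0.8802/2.564 = 0.3433 m. Q_B = (1/0.032)·0.8802·0.3433^(2/3)·√0.00026 = 0.2175 m³/s.
The larger discharge is 1.296 m³/s and the smaller is 0.2175 m³/s; the ratio is 5.96.

5.96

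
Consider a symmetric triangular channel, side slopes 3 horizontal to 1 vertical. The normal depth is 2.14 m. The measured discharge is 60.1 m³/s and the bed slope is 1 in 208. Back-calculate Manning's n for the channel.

n = 0.016

For a triangular section with side slope z = 3: A = zy² = 3×2.14² = 13.74 m²; P = 2y√(1+z²) = 2×2.14×3.162 = 13.53 m.
Hydraulic radius R = A/P = 13.74/13.53 = 1.015 m.
Rearranging Manning's equation: n = (1/Q) A R^(2/3) S^(1/2) = (1/60.1) × 13.74 × 1.015^(2/3) × √0.004808 = 0.016.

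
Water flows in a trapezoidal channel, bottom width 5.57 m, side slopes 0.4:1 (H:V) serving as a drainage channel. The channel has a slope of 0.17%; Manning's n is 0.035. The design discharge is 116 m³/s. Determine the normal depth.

Manning's equation rearranged: A R^(2/3) = nQ / (1·√S) = 0.035 × 116 / (√0.0017) = 98.47.
At y = 8.06 m: A R^(2/3) = 150.4 — too large.
At y = 6.32 m: A R^(2/3) = 98.45 — ≈ 98.47.

y_n = 6.32 m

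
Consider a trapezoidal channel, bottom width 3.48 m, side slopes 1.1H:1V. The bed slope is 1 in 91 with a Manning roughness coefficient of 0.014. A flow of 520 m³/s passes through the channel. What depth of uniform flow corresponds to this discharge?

Manning's equation rearranged: A R^(2/3) = nQ / (1·√S) = 0.014 × 520 / (√0.01099) = 69.45.
Trying y = 5.74 m: A R^(2/3) = 110 — high.
Trying y = 4.64 m: A R^(2/3) = 69.51 — close enough.

y_n = 4.64 m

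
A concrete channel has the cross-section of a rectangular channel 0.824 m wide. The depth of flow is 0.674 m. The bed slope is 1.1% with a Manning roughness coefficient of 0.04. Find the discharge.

Q = 0.587 m³/s

Flow area A = b·y = 0.824 × 0.674 = 0.5554 m². Wetted perimeter P = b + 2y = 0.824 + 2×0.674 = 2.172 m.
Hydraulic radius R = A/P = 0.5554/2.172 = 0.2557 m.
Manning's equation: Q = (1/n) A R^(2/3) S^(1/2) = (1/0.04) × 0.5554 × 0.2557^(2/3) × 0.011^(1/2) = 0.587 m³/s.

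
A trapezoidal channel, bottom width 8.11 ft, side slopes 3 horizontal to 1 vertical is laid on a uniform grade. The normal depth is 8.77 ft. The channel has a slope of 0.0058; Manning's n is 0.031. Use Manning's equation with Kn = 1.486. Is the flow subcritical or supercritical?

With bottom width b = 8.11 ft and side slope z = 3: A = (b + zy)y = (8.11 + 3×8.77)×8.77 = 301.9 ft²; P = b + 2y√(1+z²) = 8.11 + 2×8.77×3.162 = 63.58 ft.
Hydraulic radius R = A/P = 301.9/63.58 = 4.748 ft.
V = (1.486/n) R^(2/3) √S = (1.486/0.031) × 4.748^(2/3) × √0.0058 = 10.31 ft/s. Hydraulic depth D_h = A/T = 301.9/60.73 = 4.971 ft.
Froude number Fr = V/√(g·D_h) = 10.31/√(32.2×4.971) = 0.815, which is less than 1, so the flow is subcritical.

subcritical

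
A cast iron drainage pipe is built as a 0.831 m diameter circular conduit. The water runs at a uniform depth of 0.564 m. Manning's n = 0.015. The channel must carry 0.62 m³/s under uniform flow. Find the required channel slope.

S = 0.0037

For a circular section of diameter D = 0.831 m at depth y = 0.564 m, the central angle is θ = 2 arccos(1 − 2y/D) = 3.873 rad. Then A = (D²/8)(θ − sin θ) = 0.3919 m² and P = Dθ/2 = 1.609 m.
Hydraulic radius R = A/P = 0.3919/1.609 = 0.2436 m.
From Manning's equation, S = [nQ / (1 A R^(2/3))]² = [0.015 × 0.62 / (1 × 0.3919 × 0.2436^(2/3))]² = 0.0037.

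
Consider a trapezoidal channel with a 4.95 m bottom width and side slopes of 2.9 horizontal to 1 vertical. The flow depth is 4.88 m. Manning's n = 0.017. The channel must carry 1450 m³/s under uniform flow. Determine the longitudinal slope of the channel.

S = 0.0189

With bottom width b = 4.95 m and side slope z = 2.9: A = (b + zy)y = (4.95 + 2.9×4.88)×4.88 = 93.22 m²; P = b + 2y√(1+z²) = 4.95 + 2×4.88×3.068 = 34.89 m.
Hydraulic radius R = A/P = 93.22/34.89 = 2.672 m.
From Manning's equation, S = [nQ / (1 A R^(2/3))]² = [0.017 × 1450 / (1 × 93.22 × 2.672^(2/3))]² = 0.0189.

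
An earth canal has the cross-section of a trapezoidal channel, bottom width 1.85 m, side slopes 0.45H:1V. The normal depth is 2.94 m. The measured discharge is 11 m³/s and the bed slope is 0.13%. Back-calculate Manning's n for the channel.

n = 0.0331

With bottom width b = 1.85 m and side slope z = 0.45: A = (b + zy)y = (1.85 + 0.45×2.94)×2.94 = 9.329 m²; P = b + 2y√(1+z²) = 1.85 + 2×2.94×1.097 = 8.298 m.
Hydraulic radius R = A/P = 9.329/8.298 = 1.124 m.
Rearranging Manning's equation: n = (1/Q) A R^(2/3) S^(1/2) = (1/11) × 9.329 × 1.124^(2/3) × √0.0013 = 0.0331.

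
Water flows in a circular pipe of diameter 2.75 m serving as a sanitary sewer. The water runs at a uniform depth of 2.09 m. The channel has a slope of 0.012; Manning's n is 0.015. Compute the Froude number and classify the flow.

For a circular section of diameter D = 2.75 m at depth y = 2.09 m, the central angle is θ = 2 arccos(1 − 2y/D) = 4.235 rad. Then A = (D²/8)(θ − sin θ) = 4.843 m² and P = Dθ/2 = 5.824 m.
Hydraulic radius R = A/P = 4.843/5.824 = 0.8317 m.
V = (1/n) R^(2/3) √S = (1/0.015) × 0.8317^(2/3) × √0.012 = 6.459 m/s. Hydraulic depth D_h = A/T = 4.843/2.349 = 2.062 m.
Froude number Fr = V/√(g·D_h) = 6.459/√(9.81×2.062) = 1.44, which is greater than 1, so the flow is supercritical.

supercritical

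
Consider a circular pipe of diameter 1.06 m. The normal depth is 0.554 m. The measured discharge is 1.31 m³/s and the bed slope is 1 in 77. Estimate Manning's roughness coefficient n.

n = 0.0171

For a circular section of diameter D = 1.06 m at depth y = 0.554 m, the central angle is θ = 2 arccos(1 − 2y/D) = 3.232 rad. Then A = (D²/8)(θ − sin θ) = 0.4667 m² and P = Dθ/2 = 1.713 m.
Hydraulic radius R = A/P = 0.4667/1.713 = 0.2724 m.
Rearranging Manning's equation: n = (1/Q) A R^(2/3) S^(1/2) = (1/1.31) × 0.4667 × 0.2724^(2/3) × √0.01299 = 0.0171.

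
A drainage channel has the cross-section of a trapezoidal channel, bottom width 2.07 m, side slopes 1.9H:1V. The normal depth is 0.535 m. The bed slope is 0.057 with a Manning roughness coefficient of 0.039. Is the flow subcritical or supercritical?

With bottom width b = 2.07 m and side slope z = 1.9: A = (b + zy)y = (2.07 + 1.9×0.535)×0.535 = 1.651 m²; P = b + 2y√(1+z²) = 2.07 + 2×0.535×2.147 = 4.367 m.
Hydraulic radius R = A/P = 1.651/4.367 = 0.3781 m.
V = (1/n) R^(2/3) √S = (1/0.039) × 0.3781^(2/3) × √0.057 = 3.201 m/s. Hydraulic depth D_h = A/T = 1.651/4.103 = 0.4025 m.
Froude number Fr = V/√(g·D_h) = 3.201/√(9.81×0.4025) = 1.61, which is greater than 1, so the flow is supercritical.

supercritical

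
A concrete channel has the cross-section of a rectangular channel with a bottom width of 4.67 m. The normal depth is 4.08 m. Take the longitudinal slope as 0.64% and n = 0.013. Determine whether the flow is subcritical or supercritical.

supercritical

Flow area A = b·y = 4.67 × 4.08 = 19.05 m². Wetted perimeter P = b + 2y = 4.67 + 2×4.08 = 12.83 m.
Hydraulic radius R = A/P = 19.05/12.83 = 1.485 m.
V = (1/n) R^(2/3) √S = (1/0.013) × 1.485^(2/3) × √0.0064 = 8.01 m/s. Hydraulic depth D_h = A/T = 19.05/4.67 = 4.08 m.
Froude number Fr = V/√(g·D_h) = 8.01/√(9.81×4.08) = 1.27, which is greater than 1, so the flow is supercritical.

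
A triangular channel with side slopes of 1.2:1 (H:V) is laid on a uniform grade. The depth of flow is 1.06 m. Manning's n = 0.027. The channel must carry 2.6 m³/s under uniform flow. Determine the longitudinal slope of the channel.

For a triangular section with side slope z = 1.2: A = zy² = 1.2×1.06² = 1.348 m²; P = 2y√(1+z²) = 2×1.06×1.562 = 3.312 m.
Hydraulic radius R = A/P = 1.348/3.312 = 0.4072 m.
From Manning's equation, S = [nQ / (1 A R^(2/3))]² = [0.027 × 2.6 / (1 × 1.348 × 0.4072^(2/3))]² = 0.00898.

S = 0.00898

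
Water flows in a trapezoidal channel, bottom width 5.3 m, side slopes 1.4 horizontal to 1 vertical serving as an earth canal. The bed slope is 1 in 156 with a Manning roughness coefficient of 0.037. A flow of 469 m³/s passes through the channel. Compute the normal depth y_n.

Manning's equation rearranged: A R^(2/3) = nQ / (1·√S) = 0.037 × 469 / (√0.00641) = 216.7.
Try y = 7.56 m: A R^(2/3) = 294.2 — over.
Try y = 5.86 m: A R^(2/3) = 168.5 — short.
Try y = 6.58 m: A R^(2/3) = 216.6 — ≈ 216.7.

y_n = 6.58 m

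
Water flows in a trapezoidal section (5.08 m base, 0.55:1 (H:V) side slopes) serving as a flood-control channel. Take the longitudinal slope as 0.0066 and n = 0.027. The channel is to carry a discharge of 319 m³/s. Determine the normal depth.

y_n = 6.3 m

Manning's equation rearranged: A R^(2/3) = nQ / (1·√S) = 0.027 × 319 / (√0.0066) = 106.
At y = 7.74 m: A R^(2/3) = 156.2 — high.
At y = 4.69 m: A R^(2/3) = 62.15 — low.
At y = 6.3 m: A R^(2/3) = 106.1 — ≈ 106.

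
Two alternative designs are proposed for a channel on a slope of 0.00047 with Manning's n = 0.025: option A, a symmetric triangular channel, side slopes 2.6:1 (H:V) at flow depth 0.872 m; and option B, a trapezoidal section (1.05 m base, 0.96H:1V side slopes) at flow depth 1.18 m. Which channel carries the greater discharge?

Channel A: For a triangular section with side slope z = 2.6: A = zy² = 2.6×0.872² = 1.977 m²; P = 2y√(1+z²) = 2×0.872×2.786 = 4.858 m. Hydraulic radius R = A/P = 1.977/4.858 = 0.4069 m. Q_A = (1/0.025)·1.977·0.4069^(2/3)·√0.00047 = 0.9415 m³/s.
Channel B: With bottom width b = 1.05 m and side slope z = 0.96: A = (b + zy)y = (1.05 + 0.96×1.18)×1.18 = 2.576 m²; P = b + 2y√(1+z²) = 1.05 + 2×1.18×1.386 = 4.321 m. Hydraulic radius R = A/P = 2.576/4.321 = 0.596 m. Q_B = (1/0.025)·2.576·0.596^(2/3)·√0.00047 = 1.582 m³/s.
Q_A = 0.9415 m³/s vs Q_B = 1.582 m³/s, so channel B carries more.

channel B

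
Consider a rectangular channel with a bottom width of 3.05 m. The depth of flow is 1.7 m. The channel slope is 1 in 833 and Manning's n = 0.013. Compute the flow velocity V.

Flow area A = b·y = 3.05 × 1.7 = 5.185 m². Wetted perimeter P = b + 2y = 3.05 + 2×1.7 = 6.45 m.
Hydraulic radius R = A/P = 5.185/6.45 = 0.8039 m.
From Manning's equation, V = (1/n) R^(2/3) S^(1/2) = (1/0.013) × 0.8039^(2/3) × 0.0012^(1/2) = 2.3 m/s.

V = 2.3 m/s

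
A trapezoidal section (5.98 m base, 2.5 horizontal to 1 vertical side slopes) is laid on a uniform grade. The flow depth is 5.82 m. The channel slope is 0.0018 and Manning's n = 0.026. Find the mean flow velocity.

With bottom width b = 5.98 m and side slope z = 2.5: A = (b + zy)y = (5.98 + 2.5×5.82)×5.82 = 119.5 m²; P = b + 2y√(1+z²) = 5.98 + 2×5.82×2.693 = 37.32 m.
Hydraulic radius R = A/P = 119.5/37.32 = 3.201 m.
From Manning's equation, V = (1/n) R^(2/3) S^(1/2) = (1/0.026) × 3.201^(2/3) × 0.0018^(1/2) = 3.54 m/s.

V = 3.54 m/s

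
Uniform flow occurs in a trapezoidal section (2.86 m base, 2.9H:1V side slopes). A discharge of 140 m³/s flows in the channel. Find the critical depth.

At critical depth, Q² T / (g A³) = 1, i.e. A³/T = Q²/g = 140²/9.81 = 1998.
Trying y = 3.56 m: A³/T = 4398 — high.
Trying y = 2.98 m: A³/T = 1999 — matches.

y_c = 2.98 m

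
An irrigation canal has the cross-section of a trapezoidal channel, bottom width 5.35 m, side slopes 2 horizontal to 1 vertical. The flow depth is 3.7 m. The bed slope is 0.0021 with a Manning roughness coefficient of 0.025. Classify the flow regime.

subcritical

With bottom width b = 5.35 m and side slope z = 2: A = (b + zy)y = (5.35 + 2×3.7)×3.7 = 47.18 m²; P = b + 2y√(1+z²) = 5.35 + 2×3.7×2.236 = 21.9 m.
Hydraulic radius R = A/P = 47.18/21.9 = 2.154 m.
V = (1/n) R^(2/3) √S = (1/0.025) × 2.154^(2/3) × √0.0021 = 3.058 m/s. Hydraulic depth D_h = A/T = 47.18/20.15 = 2.341 m.
Froude number Fr = V/√(g·D_h) = 3.058/√(9.81×2.341) = 0.638, which is less than 1, so the flow is subcritical.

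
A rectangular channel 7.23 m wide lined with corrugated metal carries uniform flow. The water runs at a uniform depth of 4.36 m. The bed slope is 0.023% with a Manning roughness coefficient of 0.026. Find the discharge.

Q = 29 m³/s

Flow area A = b·y = 7.23 × 4.36 = 31.52 m². Wetted perimeter P = b + 2y = 7.23 + 2×4.36 = 15.95 m.
Hydraulic radius R = A/P = 31.52/15.95 = 1.976 m.
Manning's equation: Q = (1/n) A R^(2/3) S^(1/2) = (1/0.026) × 31.52 × 1.976^(2/3) × 0.00023^(1/2) = 29 m³/s.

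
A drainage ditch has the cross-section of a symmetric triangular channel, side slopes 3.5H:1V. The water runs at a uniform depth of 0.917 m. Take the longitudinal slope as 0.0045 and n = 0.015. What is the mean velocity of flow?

V = 2.59 m/s

For a triangular section with side slope z = 3.5: A = zy² = 3.5×0.917² = 2.943 m²; P = 2y√(1+z²) = 2×0.917×3.64 = 6.676 m.
Hydraulic radius R = A/P = 2.943/6.676 = 0.4409 m.
From Manning's equation, V = (1/n) R^(2/3) S^(1/2) = (1/0.015) × 0.4409^(2/3) × 0.0045^(1/2) = 2.59 m/s.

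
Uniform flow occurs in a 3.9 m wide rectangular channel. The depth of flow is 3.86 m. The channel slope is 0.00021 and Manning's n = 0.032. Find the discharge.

Q = 8.1 m³/s

Flow area A = b·y = 3.9 × 3.86 = 15.05 m². Wetted perimeter P = b + 2y = 3.9 + 2×3.86 = 11.62 m.
Hydraulic radius R = A/P = 15.05/11.62 = 1.296 m.
Manning's equation: Q = (1/n) A R^(2/3) S^(1/2) = (1/0.032) × 15.05 × 1.296^(2/3) × 0.00021^(1/2) = 8.1 m³/s.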